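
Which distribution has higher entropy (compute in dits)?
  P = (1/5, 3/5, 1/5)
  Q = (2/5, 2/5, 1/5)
Q

Computing entropies in dits:
H(P) = 0.4127
H(Q) = 0.4581

Distribution Q has higher entropy.

Intuition: The distribution closer to uniform (more spread out) has higher entropy.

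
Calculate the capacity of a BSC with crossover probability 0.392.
0.0339 bits

For a binary symmetric channel (BSC) with error probability p:
Capacity C = 1 - H(p) bits per symbol

where H(p) = -p log₂(p) - (1-p) log₂(1-p) is the binary entropy function.

H(0.392) = 0.9661 bits
C = 1 - 0.9661 = 0.0339 bits per symbol

This means we can reliably transmit up to 0.0339 bits of information per channel use.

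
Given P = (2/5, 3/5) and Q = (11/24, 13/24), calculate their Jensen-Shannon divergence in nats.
0.0017 nats

Jensen-Shannon divergence is:
JSD(P||Q) = 0.5 × D_KL(P||M) + 0.5 × D_KL(Q||M)
where M = 0.5 × (P + Q) is the mixture distribution.

M = 0.5 × (2/5, 3/5) + 0.5 × (11/24, 13/24) = (0.429167, 0.570833)

D_KL(P||M) = 0.0017 nats
D_KL(Q||M) = 0.0017 nats

JSD(P||Q) = 0.5 × 0.0017 + 0.5 × 0.0017 = 0.0017 nats

Unlike KL divergence, JSD is symmetric and bounded: 0 ≤ JSD ≤ log(2).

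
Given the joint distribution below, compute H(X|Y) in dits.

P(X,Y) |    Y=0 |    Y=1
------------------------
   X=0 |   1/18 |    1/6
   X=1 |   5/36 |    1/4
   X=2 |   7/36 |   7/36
0.4554 dits

Using the chain rule: H(X|Y) = H(X,Y) - H(Y)

First, compute H(X,Y) = 0.7456 dits

Marginal P(Y) = (7/18, 11/18)
H(Y) = 0.2902 dits

H(X|Y) = H(X,Y) - H(Y) = 0.7456 - 0.2902 = 0.4554 dits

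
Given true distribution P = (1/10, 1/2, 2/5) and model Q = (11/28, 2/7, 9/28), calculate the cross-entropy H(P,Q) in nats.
1.1738 nats

Cross-entropy: H(P,Q) = -Σ p(x) log q(x)

Alternatively: H(P,Q) = H(P) + D_KL(P||Q)
H(P) = 0.9433 nats
D_KL(P||Q) = 0.2305 nats

H(P,Q) = 0.9433 + 0.2305 = 1.1738 nats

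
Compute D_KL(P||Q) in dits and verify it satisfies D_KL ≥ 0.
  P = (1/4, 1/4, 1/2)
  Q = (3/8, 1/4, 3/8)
0.0184 dits

KL divergence satisfies the Gibbs inequality: D_KL(P||Q) ≥ 0 for all distributions P, Q.

D_KL(P||Q) = Σ p(x) log(p(x)/q(x))
Term by term:
  x=0: 1/4 × log_10[(1/4)/(3/8)] = -0.0440
  x=1: 1/4 × log_10[(1/4)/(1/4)] = 0.0000
  x=2: 1/2 × log_10[(1/2)/(3/8)] = 0.0625
D_KL(P||Q) = 0.0184 dits

D_KL(P||Q) = 0.0184 ≥ 0 ✓

This non-negativity is a fundamental property: relative entropy cannot be negative because it measures how different Q is from P.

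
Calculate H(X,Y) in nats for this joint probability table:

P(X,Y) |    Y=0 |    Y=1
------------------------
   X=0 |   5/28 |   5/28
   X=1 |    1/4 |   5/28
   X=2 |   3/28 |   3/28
1.7481 nats

Joint entropy is H(X,Y) = -Σ_{x,y} p(x,y) log p(x,y).

Summing over all non-zero entries:
H(X,Y) = -[5/28·log_e(5/28) + 5/28·log_e(5/28) + 1/4·log_e(1/4) + 5/28·log_e(5/28) + 3/28·log_e(3/28) + 3/28·log_e(3/28)]
H(X,Y) = 1.7481 nats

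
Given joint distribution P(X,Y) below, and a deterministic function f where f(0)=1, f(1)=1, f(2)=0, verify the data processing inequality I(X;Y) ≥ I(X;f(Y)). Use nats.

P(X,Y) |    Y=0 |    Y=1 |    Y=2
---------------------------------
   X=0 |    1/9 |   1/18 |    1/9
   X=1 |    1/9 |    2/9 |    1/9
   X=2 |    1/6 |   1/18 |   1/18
I(X;Y) = 0.0702, I(X;f(Y)) = 0.0150, inequality holds: 0.0702 ≥ 0.0150

Data Processing Inequality: For any Markov chain X → Y → Z, we have I(X;Y) ≥ I(X;Z).

Here Z = f(Y) is a deterministic function of Y, forming X → Y → Z.

Original I(X;Y) = 0.0702 nats

After applying f:
P(X,Z) where Z=f(Y):
- P(X,Z=0) = P(X,Y=2)
- P(X,Z=1) = P(X,Y=0) + P(X,Y=1)

I(X;Z) = I(X;f(Y)) = 0.0150 nats

Verification: 0.0702 ≥ 0.0150 ✓

Information cannot be created by processing; the function f can only lose information about X.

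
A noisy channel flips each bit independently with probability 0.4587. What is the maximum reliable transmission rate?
0.0049 bits

For a binary symmetric channel (BSC) with error probability p:
Capacity C = 1 - H(p) bits per symbol

where H(p) = -p log₂(p) - (1-p) log₂(1-p) is the binary entropy function.

H(0.4587) = 0.9951 bits
C = 1 - 0.9951 = 0.0049 bits per symbol

This means we can reliably transmit up to 0.0049 bits of information per channel use.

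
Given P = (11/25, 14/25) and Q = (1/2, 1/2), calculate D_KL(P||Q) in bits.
0.0104 bits

KL divergence: D_KL(P||Q) = Σ p(x) log(p(x)/q(x))

Computing term by term:
  x=0: 11/25 × log_2[(11/25)/(1/2)] = 11/25 × -0.1844 = -0.0811
  x=1: 14/25 × log_2[(14/25)/(1/2)] = 14/25 × 0.1635 = 0.0916

D_KL(P||Q) = 0.0104 bits

Note: KL divergence is always non-negative and equals 0 iff P = Q.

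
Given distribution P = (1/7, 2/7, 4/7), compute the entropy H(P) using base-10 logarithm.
0.4151 dits

Shannon entropy is H(X) = -Σ p(x) log p(x).

For P = (1/7, 2/7, 4/7):
H = -1/7 × log_10(1/7) -2/7 × log_10(2/7) -4/7 × log_10(4/7)
H = 0.4151 dits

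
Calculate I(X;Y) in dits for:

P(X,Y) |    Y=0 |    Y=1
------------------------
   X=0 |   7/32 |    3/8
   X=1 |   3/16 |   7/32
0.0019 dits

Mutual information: I(X;Y) = H(X) + H(Y) - H(X,Y)

Marginals:
P(X) = (19/32, 13/32), H(X) = 0.2934 dits
P(Y) = (13/32, 19/32), H(Y) = 0.2934 dits

Joint entropy: H(X,Y) = 0.5848 dits

I(X;Y) = 0.2934 + 0.2934 - 0.5848 = 0.0019 dits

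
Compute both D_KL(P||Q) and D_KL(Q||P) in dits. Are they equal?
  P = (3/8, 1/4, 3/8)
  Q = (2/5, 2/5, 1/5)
D_KL(P||Q) = 0.0408, D_KL(Q||P) = 0.0383

KL divergence is not symmetric: D_KL(P||Q) ≠ D_KL(Q||P) in general.

D_KL(P||Q) = 0.0408 dits
D_KL(Q||P) = 0.0383 dits

No, they are not equal!

This asymmetry is why KL divergence is not a true distance metric.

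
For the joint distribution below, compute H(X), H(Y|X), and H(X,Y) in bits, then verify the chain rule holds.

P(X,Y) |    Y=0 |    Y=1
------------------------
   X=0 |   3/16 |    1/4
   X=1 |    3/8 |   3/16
H(X,Y) = 1.9363, H(X) = 0.9887, H(Y|X) = 0.9476 (all in bits)

Chain rule: H(X,Y) = H(X) + H(Y|X)

Left side — joint entropy directly:
H(X,Y) = -Σ p(x,y) log p(x,y) = 1.9363 bits

Right side — compute H(Y|X) from the conditional distributions:
P(X) = (7/16, 9/16), so H(X) = 0.9887 bits
H(Y|X) = Σ_x P(X=x) · H(Y|X=x):
  P(Y|X=0) = (3/7, 4/7), H(Y|X=0) = 0.9852, weight P(X=0) = 7/16
  P(Y|X=1) = (2/3, 1/3), H(Y|X=1) = 0.9183, weight P(X=1) = 9/16
H(Y|X) = 0.9476 bits

H(X) + H(Y|X) = 0.9887 + 0.9476 = 1.9363 bits

Both sides equal 1.9363 bits. ✓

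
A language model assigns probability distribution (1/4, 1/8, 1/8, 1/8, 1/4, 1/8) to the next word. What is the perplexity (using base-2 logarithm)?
5.6569

Perplexity is 2^H (or exp(H) for natural log).

First, H = -Σ p log p = 2.5000 bits
Perplexity = 2^2.5000 = 5.6569

Interpretation: The model's uncertainty is equivalent to choosing uniformly among 5.7 options.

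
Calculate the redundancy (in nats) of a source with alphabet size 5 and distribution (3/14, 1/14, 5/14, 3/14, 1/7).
0.1150 nats

Redundancy measures how far a source is from maximum entropy:
R = H_max - H(X)

Maximum entropy for 5 symbols: H_max = log_e(5) = 1.6094 nats
Actual entropy: H(X) = 1.4944 nats
Redundancy: R = 1.6094 - 1.4944 = 0.1150 nats

This redundancy represents potential for compression: the source could be compressed by 0.1150 nats per symbol.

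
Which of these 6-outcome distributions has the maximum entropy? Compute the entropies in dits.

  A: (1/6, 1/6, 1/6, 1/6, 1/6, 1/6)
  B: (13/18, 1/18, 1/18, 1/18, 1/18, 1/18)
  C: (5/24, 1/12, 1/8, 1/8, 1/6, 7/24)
A

For a discrete distribution over n outcomes, entropy is maximized by the uniform distribution.

Computing entropies:
H(A) = 0.7782 dits
H(B) = 0.4508 dits
H(C) = 0.7434 dits

The uniform distribution (where all probabilities equal 1/6) achieves the maximum entropy of log_10(6) = 0.7782 dits.

Distribution A has the highest entropy.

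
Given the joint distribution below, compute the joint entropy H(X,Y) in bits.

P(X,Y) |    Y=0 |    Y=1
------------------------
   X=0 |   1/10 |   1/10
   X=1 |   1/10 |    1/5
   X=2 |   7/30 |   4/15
2.4594 bits

Joint entropy is H(X,Y) = -Σ_{x,y} p(x,y) log p(x,y).

Summing over all non-zero entries:
H(X,Y) = -[1/10·log_2(1/10) + 1/10·log_2(1/10) + 1/10·log_2(1/10) + 1/5·log_2(1/5) + 7/30·log_2(7/30) + 4/15·log_2(4/15)]
H(X,Y) = 2.4594 bits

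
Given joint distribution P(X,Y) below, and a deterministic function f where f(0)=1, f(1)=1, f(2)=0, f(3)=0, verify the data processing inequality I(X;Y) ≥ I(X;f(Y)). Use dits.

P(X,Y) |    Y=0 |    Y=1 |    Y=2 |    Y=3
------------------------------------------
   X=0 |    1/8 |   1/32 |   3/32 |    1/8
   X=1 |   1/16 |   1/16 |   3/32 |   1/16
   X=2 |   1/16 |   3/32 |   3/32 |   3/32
I(X;Y) = 0.0151, I(X;f(Y)) = 0.0002, inequality holds: 0.0151 ≥ 0.0002

Data Processing Inequality: For any Markov chain X → Y → Z, we have I(X;Y) ≥ I(X;Z).

Here Z = f(Y) is a deterministic function of Y, forming X → Y → Z.

Original I(X;Y) = 0.0151 dits

After applying f:
P(X,Z) where Z=f(Y):
- P(X,Z=0) = P(X,Y=2) + P(X,Y=3)
- P(X,Z=1) = P(X,Y=0) + P(X,Y=1)

I(X;Z) = I(X;f(Y)) = 0.0002 dits

Verification: 0.0151 ≥ 0.0002 ✓

Information cannot be created by processing; the function f can only lose information about X.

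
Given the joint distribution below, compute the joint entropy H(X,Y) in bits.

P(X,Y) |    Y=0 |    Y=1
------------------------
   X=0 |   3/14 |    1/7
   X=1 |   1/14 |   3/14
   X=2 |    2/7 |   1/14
2.4138 bits

Joint entropy is H(X,Y) = -Σ_{x,y} p(x,y) log p(x,y).

Summing over all non-zero entries:
H(X,Y) = -[3/14·log_2(3/14) + 1/7·log_2(1/7) + 1/14·log_2(1/14) + 3/14·log_2(3/14) + 2/7·log_2(2/7) + 1/14·log_2(1/14)]
H(X,Y) = 2.4138 bits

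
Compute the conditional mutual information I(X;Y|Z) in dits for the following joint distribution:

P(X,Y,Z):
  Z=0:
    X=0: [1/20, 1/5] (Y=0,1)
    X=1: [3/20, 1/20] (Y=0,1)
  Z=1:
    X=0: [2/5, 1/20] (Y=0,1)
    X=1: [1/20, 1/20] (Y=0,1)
0.0461 dits

Conditional mutual information: I(X;Y|Z) = H(X|Z) + H(Y|Z) - H(X,Y|Z)

H(Z) = 0.2989
H(X,Z) = 0.5464 → H(X|Z) = 0.2475
H(Y,Z) = 0.5464 → H(Y|Z) = 0.2475
H(X,Y,Z) = 0.7478 → H(X,Y|Z) = 0.4490

I(X;Y|Z) = 0.2475 + 0.2475 - 0.4490 = 0.0461 dits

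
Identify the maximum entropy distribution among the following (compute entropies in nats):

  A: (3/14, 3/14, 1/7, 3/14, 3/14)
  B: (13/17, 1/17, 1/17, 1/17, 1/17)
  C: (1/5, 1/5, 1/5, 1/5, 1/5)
C

For a discrete distribution over n outcomes, entropy is maximized by the uniform distribution.

Computing entropies:
H(A) = 1.5984 nats
H(B) = 0.8718 nats
H(C) = 1.6094 nats

The uniform distribution (where all probabilities equal 1/5) achieves the maximum entropy of log_e(5) = 1.6094 nats.

Distribution C has the highest entropy.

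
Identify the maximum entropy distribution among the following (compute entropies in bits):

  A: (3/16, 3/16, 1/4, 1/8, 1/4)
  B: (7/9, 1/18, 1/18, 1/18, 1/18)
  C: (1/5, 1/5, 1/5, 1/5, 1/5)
C

For a discrete distribution over n outcomes, entropy is maximized by the uniform distribution.

Computing entropies:
H(A) = 2.2806 bits
H(B) = 1.2086 bits
H(C) = 2.3219 bits

The uniform distribution (where all probabilities equal 1/5) achieves the maximum entropy of log_2(5) = 2.3219 bits.

Distribution C has the highest entropy.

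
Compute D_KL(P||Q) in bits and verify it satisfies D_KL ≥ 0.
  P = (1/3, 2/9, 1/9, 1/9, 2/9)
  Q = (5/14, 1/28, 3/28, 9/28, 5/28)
0.4586 bits

KL divergence satisfies the Gibbs inequality: D_KL(P||Q) ≥ 0 for all distributions P, Q.

D_KL(P||Q) = Σ p(x) log(p(x)/q(x))
Term by term:
  x=0: 1/3 × log_2[(1/3)/(5/14)] = -0.0332
  x=1: 2/9 × log_2[(2/9)/(1/28)] = 0.5861
  x=2: 1/9 × log_2[(1/9)/(3/28)] = 0.0058
  x=3: 1/9 × log_2[(1/9)/(9/28)] = -0.1703
  x=4: 2/9 × log_2[(2/9)/(5/28)] = 0.0701
D_KL(P||Q) = 0.4586 bits

D_KL(P||Q) = 0.4586 ≥ 0 ✓

This non-negativity is a fundamental property: relative entropy cannot be negative because it measures how different Q is from P.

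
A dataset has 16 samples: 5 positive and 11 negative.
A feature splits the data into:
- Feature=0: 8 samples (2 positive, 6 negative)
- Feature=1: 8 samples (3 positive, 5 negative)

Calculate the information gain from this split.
0.0132 bits

Information Gain = H(Y) - H(Y|Feature)

Before split:
P(positive) = 5/16 = 0.3125
H(Y) = 0.8960 bits

After split:
Feature=0: H = 0.8113 bits (weight = 8/16)
Feature=1: H = 0.9544 bits (weight = 8/16)
H(Y|Feature) = (8/16)×0.8113 + (8/16)×0.9544 = 0.8829 bits

Information Gain = 0.8960 - 0.8829 = 0.0132 bits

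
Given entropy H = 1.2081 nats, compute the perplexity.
3.3471

Perplexity is e^H (or exp(H) for natural log).

H = 1.2081 nats
Perplexity = e^1.2081 = 3.3471

Interpretation: The model's uncertainty is equivalent to choosing uniformly among 3.3 options.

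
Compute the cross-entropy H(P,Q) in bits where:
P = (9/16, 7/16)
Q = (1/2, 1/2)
1.0000 bits

Cross-entropy: H(P,Q) = -Σ p(x) log q(x)

Alternatively: H(P,Q) = H(P) + D_KL(P||Q)
H(P) = 0.9887 bits
D_KL(P||Q) = 0.0113 bits

H(P,Q) = 0.9887 + 0.0113 = 1.0000 bits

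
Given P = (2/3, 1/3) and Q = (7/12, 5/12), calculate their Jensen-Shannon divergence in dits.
0.0016 dits

Jensen-Shannon divergence is:
JSD(P||Q) = 0.5 × D_KL(P||M) + 0.5 × D_KL(Q||M)
where M = 0.5 × (P + Q) is the mixture distribution.

M = 0.5 × (2/3, 1/3) + 0.5 × (7/12, 5/12) = (5/8, 3/8)

D_KL(P||M) = 0.0016 dits
D_KL(Q||M) = 0.0016 dits

JSD(P||Q) = 0.5 × 0.0016 + 0.5 × 0.0016 = 0.0016 dits

Unlike KL divergence, JSD is symmetric and bounded: 0 ≤ JSD ≤ log(2).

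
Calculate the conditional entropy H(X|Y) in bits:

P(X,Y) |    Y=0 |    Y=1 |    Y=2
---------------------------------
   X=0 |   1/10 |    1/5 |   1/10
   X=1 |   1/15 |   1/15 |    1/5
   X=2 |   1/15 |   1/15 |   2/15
1.4816 bits

Using the chain rule: H(X|Y) = H(X,Y) - H(Y)

First, compute H(X,Y) = 3.0226 bits

Marginal P(Y) = (7/30, 1/3, 13/30)
H(Y) = 1.5410 bits

H(X|Y) = H(X,Y) - H(Y) = 3.0226 - 1.5410 = 1.4816 bits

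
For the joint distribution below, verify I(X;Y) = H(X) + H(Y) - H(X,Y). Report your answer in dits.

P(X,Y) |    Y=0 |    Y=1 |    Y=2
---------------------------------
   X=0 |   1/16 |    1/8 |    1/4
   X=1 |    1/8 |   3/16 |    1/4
I(X;Y) = 0.0039 dits

Mutual information has multiple equivalent forms:
- I(X;Y) = H(X) - H(X|Y)
- I(X;Y) = H(Y) - H(Y|X)
- I(X;Y) = H(X) + H(Y) - H(X,Y)

Computing all quantities:
H(X) = 0.2976, H(Y) = 0.4447, H(X,Y) = 0.7384
H(X|Y) = 0.2937, H(Y|X) = 0.4407

Verification:
H(X) - H(X|Y) = 0.2976 - 0.2937 = 0.0039
H(Y) - H(Y|X) = 0.4447 - 0.4407 = 0.0039
H(X) + H(Y) - H(X,Y) = 0.2976 + 0.4447 - 0.7384 = 0.0039

All forms give I(X;Y) = 0.0039 dits. ✓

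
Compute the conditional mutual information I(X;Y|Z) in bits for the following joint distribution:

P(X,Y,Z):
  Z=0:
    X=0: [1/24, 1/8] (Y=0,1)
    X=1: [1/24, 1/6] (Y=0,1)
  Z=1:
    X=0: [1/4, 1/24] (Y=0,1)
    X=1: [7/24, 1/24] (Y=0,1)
0.0013 bits

Conditional mutual information: I(X;Y|Z) = H(X|Z) + H(Y|Z) - H(X,Y|Z)

H(Z) = 0.9544
H(X,Z) = 1.9491 → H(X|Z) = 0.9946
H(Y,Z) = 1.5951 → H(Y|Z) = 0.6406
H(X,Y,Z) = 2.5885 → H(X,Y|Z) = 1.6340

I(X;Y|Z) = 0.9946 + 0.6406 - 1.6340 = 0.0013 bits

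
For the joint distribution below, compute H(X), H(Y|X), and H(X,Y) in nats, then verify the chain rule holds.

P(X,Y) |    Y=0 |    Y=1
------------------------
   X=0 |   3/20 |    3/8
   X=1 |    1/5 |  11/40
H(X,Y) = 1.3293, H(X) = 0.6919, H(Y|X) = 0.6374 (all in nats)

Chain rule: H(X,Y) = H(X) + H(Y|X)

Left side — joint entropy directly:
H(X,Y) = -Σ p(x,y) log p(x,y) = 1.3293 nats

Right side — compute H(Y|X) from the conditional distributions:
P(X) = (21/40, 19/40), so H(X) = 0.6919 nats
H(Y|X) = Σ_x P(X=x) · H(Y|X=x):
  P(Y|X=0) = (2/7, 5/7), H(Y|X=0) = 0.5983, weight P(X=0) = 21/40
  P(Y|X=1) = (8/19, 11/19), H(Y|X=1) = 0.6806, weight P(X=1) = 19/40
H(Y|X) = 0.6374 nats

H(X) + H(Y|X) = 0.6919 + 0.6374 = 1.3293 nats

Both sides equal 1.3293 nats. ✓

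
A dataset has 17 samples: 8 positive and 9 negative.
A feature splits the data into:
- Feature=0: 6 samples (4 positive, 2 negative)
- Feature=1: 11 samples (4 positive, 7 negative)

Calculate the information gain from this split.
0.0615 bits

Information Gain = H(Y) - H(Y|Feature)

Before split:
P(positive) = 8/17 = 0.4706
H(Y) = 0.9975 bits

After split:
Feature=0: H = 0.9183 bits (weight = 6/17)
Feature=1: H = 0.9457 bits (weight = 11/17)
H(Y|Feature) = (6/17)×0.9183 + (11/17)×0.9457 = 0.9360 bits

Information Gain = 0.9975 - 0.9360 = 0.0615 bits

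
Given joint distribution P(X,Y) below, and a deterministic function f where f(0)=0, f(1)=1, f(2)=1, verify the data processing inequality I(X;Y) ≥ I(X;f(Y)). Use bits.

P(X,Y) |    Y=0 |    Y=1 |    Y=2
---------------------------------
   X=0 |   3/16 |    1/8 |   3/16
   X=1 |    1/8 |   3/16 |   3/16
I(X;Y) = 0.0182, I(X;f(Y)) = 0.0132, inequality holds: 0.0182 ≥ 0.0132

Data Processing Inequality: For any Markov chain X → Y → Z, we have I(X;Y) ≥ I(X;Z).

Here Z = f(Y) is a deterministic function of Y, forming X → Y → Z.

Original I(X;Y) = 0.0182 bits

After applying f:
P(X,Z) where Z=f(Y):
- P(X,Z=0) = P(X,Y=0)
- P(X,Z=1) = P(X,Y=1) + P(X,Y=2)

I(X;Z) = I(X;f(Y)) = 0.0132 bits

Verification: 0.0182 ≥ 0.0132 ✓

Information cannot be created by processing; the function f can only lose information about X.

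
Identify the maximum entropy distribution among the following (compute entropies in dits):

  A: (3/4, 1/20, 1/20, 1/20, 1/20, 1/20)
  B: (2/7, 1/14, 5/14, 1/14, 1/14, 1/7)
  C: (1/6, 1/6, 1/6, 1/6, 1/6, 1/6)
C

For a discrete distribution over n outcomes, entropy is maximized by the uniform distribution.

Computing entropies:
H(A) = 0.4190 dits
H(B) = 0.6815 dits
H(C) = 0.7782 dits

The uniform distribution (where all probabilities equal 1/6) achieves the maximum entropy of log_10(6) = 0.7782 dits.

Distribution C has the highest entropy.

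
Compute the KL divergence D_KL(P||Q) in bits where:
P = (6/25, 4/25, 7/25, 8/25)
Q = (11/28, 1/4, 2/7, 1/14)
0.4105 bits

KL divergence: D_KL(P||Q) = Σ p(x) log(p(x)/q(x))

Computing term by term:
  x=0: 6/25 × log_2[(6/25)/(11/28)] = 6/25 × -0.7110 = -0.1706
  x=1: 4/25 × log_2[(4/25)/(1/4)] = 4/25 × -0.6439 = -0.1030
  x=2: 7/25 × log_2[(7/25)/(2/7)] = 7/25 × -0.0291 = -0.0082
  x=3: 8/25 × log_2[(8/25)/(1/14)] = 8/25 × 2.1635 = 0.6923

D_KL(P||Q) = 0.4105 bits

Note: KL divergence is always non-negative and equals 0 iff P = Q.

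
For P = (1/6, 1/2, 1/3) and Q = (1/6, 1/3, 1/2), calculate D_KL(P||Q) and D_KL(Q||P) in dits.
D_KL(P||Q) = 0.0293, D_KL(Q||P) = 0.0293

KL divergence is not symmetric: D_KL(P||Q) ≠ D_KL(Q||P) in general.

D_KL(P||Q) = 0.0293 dits
D_KL(Q||P) = 0.0293 dits

In this case they happen to be equal (to 4 decimal places).

This asymmetry is why KL divergence is not a true distance metric.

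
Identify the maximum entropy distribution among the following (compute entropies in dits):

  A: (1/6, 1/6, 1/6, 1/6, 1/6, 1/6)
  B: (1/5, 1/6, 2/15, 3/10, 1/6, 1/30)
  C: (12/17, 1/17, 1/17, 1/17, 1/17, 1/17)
A

For a discrete distribution over n outcomes, entropy is maximized by the uniform distribution.

Computing entropies:
H(A) = 0.7782 dits
H(B) = 0.7220 dits
H(C) = 0.4687 dits

The uniform distribution (where all probabilities equal 1/6) achieves the maximum entropy of log_10(6) = 0.7782 dits.

Distribution A has the highest entropy.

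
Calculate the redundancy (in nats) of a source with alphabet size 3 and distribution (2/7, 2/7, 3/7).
0.0196 nats

Redundancy measures how far a source is from maximum entropy:
R = H_max - H(X)

Maximum entropy for 3 symbols: H_max = log_e(3) = 1.0986 nats
Actual entropy: H(X) = 1.0790 nats
Redundancy: R = 1.0986 - 1.0790 = 0.0196 nats

This redundancy represents potential for compression: the source could be compressed by 0.0196 nats per symbol.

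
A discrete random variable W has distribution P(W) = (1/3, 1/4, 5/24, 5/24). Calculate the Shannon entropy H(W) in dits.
0.5934 dits

Shannon entropy is H(X) = -Σ p(x) log p(x).

For P = (1/3, 1/4, 5/24, 5/24):
H = -1/3 × log_10(1/3) -1/4 × log_10(1/4) -5/24 × log_10(5/24) -5/24 × log_10(5/24)
H = 0.5934 dits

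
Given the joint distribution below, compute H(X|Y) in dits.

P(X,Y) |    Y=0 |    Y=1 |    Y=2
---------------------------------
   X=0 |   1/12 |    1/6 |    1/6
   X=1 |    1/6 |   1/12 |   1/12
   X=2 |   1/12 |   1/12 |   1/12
0.4515 dits

Using the chain rule: H(X|Y) = H(X,Y) - H(Y)

First, compute H(X,Y) = 0.9287 dits

Marginal P(Y) = (1/3, 1/3, 1/3)
H(Y) = 0.4771 dits

H(X|Y) = H(X,Y) - H(Y) = 0.9287 - 0.4771 = 0.4515 dits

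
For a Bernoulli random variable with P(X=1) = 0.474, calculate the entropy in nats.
0.6918 nats

The binary entropy function is:
H(p) = -p log(p) - (1-p) log(1-p)

H(0.474) = -0.474 × log_e(0.474) - 0.526 × log_e(0.526)
H(0.474) = 0.6918 nats

Note: Binary entropy is maximized at p=0.5 (H=1 bit) and minimized at p=0 or p=1 (H=0).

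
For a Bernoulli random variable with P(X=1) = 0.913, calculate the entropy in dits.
0.1284 dits

The binary entropy function is:
H(p) = -p log(p) - (1-p) log(1-p)

H(0.913) = -0.913 × log_10(0.913) - 0.087 × log_10(0.087)
H(0.913) = 0.1284 dits

Note: Binary entropy is maximized at p=0.5 (H=1 bit) and minimized at p=0 or p=1 (H=0).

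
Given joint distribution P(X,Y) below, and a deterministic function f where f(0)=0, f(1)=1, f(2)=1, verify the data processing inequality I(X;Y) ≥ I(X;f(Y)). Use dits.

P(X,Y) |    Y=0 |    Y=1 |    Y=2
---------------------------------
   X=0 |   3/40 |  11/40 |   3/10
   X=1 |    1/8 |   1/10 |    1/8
I(X;Y) = 0.0175, I(X;f(Y)) = 0.0173, inequality holds: 0.0175 ≥ 0.0173

Data Processing Inequality: For any Markov chain X → Y → Z, we have I(X;Y) ≥ I(X;Z).

Here Z = f(Y) is a deterministic function of Y, forming X → Y → Z.

Original I(X;Y) = 0.0175 dits

After applying f:
P(X,Z) where Z=f(Y):
- P(X,Z=0) = P(X,Y=0)
- P(X,Z=1) = P(X,Y=1) + P(X,Y=2)

I(X;Z) = I(X;f(Y)) = 0.0173 dits

Verification: 0.0175 ≥ 0.0173 ✓

Information cannot be created by processing; the function f can only lose information about X.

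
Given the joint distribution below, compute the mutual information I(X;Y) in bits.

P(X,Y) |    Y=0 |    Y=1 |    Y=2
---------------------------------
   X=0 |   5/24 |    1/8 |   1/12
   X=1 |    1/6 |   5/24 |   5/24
0.0383 bits

Mutual information: I(X;Y) = H(X) + H(Y) - H(X,Y)

Marginals:
P(X) = (5/12, 7/12), H(X) = 0.9799 bits
P(Y) = (3/8, 1/3, 7/24), H(Y) = 1.5774 bits

Joint entropy: H(X,Y) = 2.5190 bits

I(X;Y) = 0.9799 + 1.5774 - 2.5190 = 0.0383 bits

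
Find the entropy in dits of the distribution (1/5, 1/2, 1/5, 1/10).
0.5301 dits

Shannon entropy is H(X) = -Σ p(x) log p(x).

For P = (1/5, 1/2, 1/5, 1/10):
H = -1/5 × log_10(1/5) -1/2 × log_10(1/2) -1/5 × log_10(1/5) -1/10 × log_10(1/10)
H = 0.5301 dits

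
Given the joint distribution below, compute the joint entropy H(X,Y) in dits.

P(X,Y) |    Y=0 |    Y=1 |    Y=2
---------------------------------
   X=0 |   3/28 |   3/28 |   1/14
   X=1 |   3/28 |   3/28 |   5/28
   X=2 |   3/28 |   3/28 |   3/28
0.9430 dits

Joint entropy is H(X,Y) = -Σ_{x,y} p(x,y) log p(x,y).

Summing over all non-zero entries:
H(X,Y) = -[3/28·log_10(3/28) + 3/28·log_10(3/28) + 1/14·log_10(1/14) + 3/28·log_10(3/28) + 3/28·log_10(3/28) + 5/28·log_10(5/28) + 3/28·log_10(3/28) + 3/28·log_10(3/28) + 3/28·log_10(3/28)]
H(X,Y) = 0.9430 dits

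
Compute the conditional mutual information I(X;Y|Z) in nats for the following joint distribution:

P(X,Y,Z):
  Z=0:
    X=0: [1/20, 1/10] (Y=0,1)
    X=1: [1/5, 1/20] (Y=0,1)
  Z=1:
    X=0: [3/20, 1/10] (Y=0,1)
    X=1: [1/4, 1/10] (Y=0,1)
0.0483 nats

Conditional mutual information: I(X;Y|Z) = H(X|Z) + H(Y|Z) - H(X,Y|Z)

H(Z) = 0.6730
H(X,Z) = 1.3452 → H(X|Z) = 0.6721
H(Y,Z) = 1.3195 → H(Y|Z) = 0.6465
H(X,Y,Z) = 1.9434 → H(X,Y|Z) = 1.2704

I(X;Y|Z) = 0.6721 + 0.6465 - 1.2704 = 0.0483 nats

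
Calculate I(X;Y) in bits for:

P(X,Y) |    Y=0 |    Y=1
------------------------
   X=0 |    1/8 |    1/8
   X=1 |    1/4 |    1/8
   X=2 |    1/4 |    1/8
0.0157 bits

Mutual information: I(X;Y) = H(X) + H(Y) - H(X,Y)

Marginals:
P(X) = (1/4, 3/8, 3/8), H(X) = 1.5613 bits
P(Y) = (5/8, 3/8), H(Y) = 0.9544 bits

Joint entropy: H(X,Y) = 2.5000 bits

I(X;Y) = 1.5613 + 0.9544 - 2.5000 = 0.0157 bits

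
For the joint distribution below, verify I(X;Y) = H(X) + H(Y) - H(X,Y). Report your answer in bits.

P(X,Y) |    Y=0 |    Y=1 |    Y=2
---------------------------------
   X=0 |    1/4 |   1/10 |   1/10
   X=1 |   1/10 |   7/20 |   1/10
I(X;Y) = 0.1468 bits

Mutual information has multiple equivalent forms:
- I(X;Y) = H(X) - H(X|Y)
- I(X;Y) = H(Y) - H(Y|X)
- I(X;Y) = H(X) + H(Y) - H(X,Y)

Computing all quantities:
H(X) = 0.9928, H(Y) = 1.5129, H(X,Y) = 2.3589
H(X|Y) = 0.8460, H(Y|X) = 1.3661

Verification:
H(X) - H(X|Y) = 0.9928 - 0.8460 = 0.1468
H(Y) - H(Y|X) = 1.5129 - 1.3661 = 0.1468
H(X) + H(Y) - H(X,Y) = 0.9928 + 1.5129 - 2.3589 = 0.1468

All forms give I(X;Y) = 0.1468 bits. ✓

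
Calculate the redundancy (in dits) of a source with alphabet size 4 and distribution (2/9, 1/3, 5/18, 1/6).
0.0136 dits

Redundancy measures how far a source is from maximum entropy:
R = H_max - H(X)

Maximum entropy for 4 symbols: H_max = log_10(4) = 0.6021 dits
Actual entropy: H(X) = 0.5884 dits
Redundancy: R = 0.6021 - 0.5884 = 0.0136 dits

This redundancy represents potential for compression: the source could be compressed by 0.0136 dits per symbol.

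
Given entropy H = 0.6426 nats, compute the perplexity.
1.9014

Perplexity is e^H (or exp(H) for natural log).

H = 0.6426 nats
Perplexity = e^0.6426 = 1.9014

Interpretation: The model's uncertainty is equivalent to choosing uniformly among 1.9 options.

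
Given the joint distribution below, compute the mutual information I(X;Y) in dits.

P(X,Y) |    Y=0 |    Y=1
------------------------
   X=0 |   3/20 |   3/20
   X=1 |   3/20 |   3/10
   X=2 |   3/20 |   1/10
0.0111 dits

Mutual information: I(X;Y) = H(X) + H(Y) - H(X,Y)

Marginals:
P(X) = (3/10, 9/20, 1/4), H(X) = 0.4634 dits
P(Y) = (9/20, 11/20), H(Y) = 0.2989 dits

Joint entropy: H(X,Y) = 0.7512 dits

I(X;Y) = 0.4634 + 0.2989 - 0.7512 = 0.0111 dits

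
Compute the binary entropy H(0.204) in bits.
0.7299 bits

The binary entropy function is:
H(p) = -p log(p) - (1-p) log(1-p)

H(0.204) = -0.204 × log_2(0.204) - 0.796 × log_2(0.796)
H(0.204) = 0.7299 bits

Note: Binary entropy is maximized at p=0.5 (H=1 bit) and minimized at p=0 or p=1 (H=0).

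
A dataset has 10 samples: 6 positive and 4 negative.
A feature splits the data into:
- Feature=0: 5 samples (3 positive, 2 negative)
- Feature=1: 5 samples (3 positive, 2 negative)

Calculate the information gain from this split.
0.0000 bits

Information Gain = H(Y) - H(Y|Feature)

Before split:
P(positive) = 6/10 = 0.6000
H(Y) = 0.9710 bits

After split:
Feature=0: H = 0.9710 bits (weight = 5/10)
Feature=1: H = 0.9710 bits (weight = 5/10)
H(Y|Feature) = (5/10)×0.9710 + (5/10)×0.9710 = 0.9710 bits

Information Gain = 0.9710 - 0.9710 = 0.0000 bits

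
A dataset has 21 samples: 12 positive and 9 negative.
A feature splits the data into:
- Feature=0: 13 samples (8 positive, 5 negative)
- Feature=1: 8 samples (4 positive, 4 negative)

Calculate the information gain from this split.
0.0092 bits

Information Gain = H(Y) - H(Y|Feature)

Before split:
P(positive) = 12/21 = 0.5714
H(Y) = 0.9852 bits

After split:
Feature=0: H = 0.9612 bits (weight = 13/21)
Feature=1: H = 1.0000 bits (weight = 8/21)
H(Y|Feature) = (13/21)×0.9612 + (8/21)×1.0000 = 0.9760 bits

Information Gain = 0.9852 - 0.9760 = 0.0092 bits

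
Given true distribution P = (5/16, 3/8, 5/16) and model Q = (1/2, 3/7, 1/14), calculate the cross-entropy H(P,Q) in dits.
0.5902 dits

Cross-entropy: H(P,Q) = -Σ p(x) log q(x)

Alternatively: H(P,Q) = H(P) + D_KL(P||Q)
H(P) = 0.4755 dits
D_KL(P||Q) = 0.1148 dits

H(P,Q) = 0.4755 + 0.1148 = 0.5902 dits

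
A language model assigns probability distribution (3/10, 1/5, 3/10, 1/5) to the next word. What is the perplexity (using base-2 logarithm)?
3.9203

Perplexity is 2^H (or exp(H) for natural log).

First, H = -Σ p log p = 1.9710 bits
Perplexity = 2^1.9710 = 3.9203

Interpretation: The model's uncertainty is equivalent to choosing uniformly among 3.9 options.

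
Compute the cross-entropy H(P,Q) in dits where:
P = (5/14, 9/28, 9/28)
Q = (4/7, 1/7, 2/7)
0.5333 dits

Cross-entropy: H(P,Q) = -Σ p(x) log q(x)

Alternatively: H(P,Q) = H(P) + D_KL(P||Q)
H(P) = 0.4766 dits
D_KL(P||Q) = 0.0567 dits

H(P,Q) = 0.4766 + 0.0567 = 0.5333 dits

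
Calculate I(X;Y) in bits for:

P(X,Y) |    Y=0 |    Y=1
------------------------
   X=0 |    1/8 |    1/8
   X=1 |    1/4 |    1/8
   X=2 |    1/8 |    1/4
0.0613 bits

Mutual information: I(X;Y) = H(X) + H(Y) - H(X,Y)

Marginals:
P(X) = (1/4, 3/8, 3/8), H(X) = 1.5613 bits
P(Y) = (1/2, 1/2), H(Y) = 1.0000 bits

Joint entropy: H(X,Y) = 2.5000 bits

I(X;Y) = 1.5613 + 1.0000 - 2.5000 = 0.0613 bits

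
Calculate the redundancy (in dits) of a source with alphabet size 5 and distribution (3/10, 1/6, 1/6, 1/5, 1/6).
0.0132 dits

Redundancy measures how far a source is from maximum entropy:
R = H_max - H(X)

Maximum entropy for 5 symbols: H_max = log_10(5) = 0.6990 dits
Actual entropy: H(X) = 0.6857 dits
Redundancy: R = 0.6990 - 0.6857 = 0.0132 dits

This redundancy represents potential for compression: the source could be compressed by 0.0132 dits per symbol.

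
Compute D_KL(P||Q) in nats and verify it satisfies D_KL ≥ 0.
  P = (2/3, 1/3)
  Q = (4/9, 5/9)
0.1000 nats

KL divergence satisfies the Gibbs inequality: D_KL(P||Q) ≥ 0 for all distributions P, Q.

D_KL(P||Q) = Σ p(x) log(p(x)/q(x))
Term by term:
  x=0: 2/3 × log_e[(2/3)/(4/9)] = 0.2703
  x=1: 1/3 × log_e[(1/3)/(5/9)] = -0.1703
D_KL(P||Q) = 0.1000 nats

D_KL(P||Q) = 0.1000 ≥ 0 ✓

This non-negativity is a fundamental property: relative entropy cannot be negative because it measures how different Q is from P.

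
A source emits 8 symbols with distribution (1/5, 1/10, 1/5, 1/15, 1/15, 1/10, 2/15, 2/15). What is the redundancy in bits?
0.1108 bits

Redundancy measures how far a source is from maximum entropy:
R = H_max - H(X)

Maximum entropy for 8 symbols: H_max = log_2(8) = 3.0000 bits
Actual entropy: H(X) = 2.8892 bits
Redundancy: R = 3.0000 - 2.8892 = 0.1108 bits

This redundancy represents potential for compression: the source could be compressed by 0.1108 bits per symbol.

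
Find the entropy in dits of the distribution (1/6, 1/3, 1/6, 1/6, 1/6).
0.6778 dits

Shannon entropy is H(X) = -Σ p(x) log p(x).

For P = (1/6, 1/3, 1/6, 1/6, 1/6):
H = -1/6 × log_10(1/6) -1/3 × log_10(1/3) -1/6 × log_10(1/6) -1/6 × log_10(1/6) -1/6 × log_10(1/6)
H = 0.6778 dits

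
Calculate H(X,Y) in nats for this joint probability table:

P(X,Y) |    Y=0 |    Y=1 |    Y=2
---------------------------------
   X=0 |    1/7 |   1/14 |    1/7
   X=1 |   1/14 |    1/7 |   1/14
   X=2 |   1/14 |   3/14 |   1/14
2.1066 nats

Joint entropy is H(X,Y) = -Σ_{x,y} p(x,y) log p(x,y).

Summing over all non-zero entries:
H(X,Y) = -[1/7·log_e(1/7) + 1/14·log_e(1/14) + 1/7·log_e(1/7) + 1/14·log_e(1/14) + 1/7·log_e(1/7) + 1/14·log_e(1/14) + 1/14·log_e(1/14) + 3/14·log_e(3/14) + 1/14·log_e(1/14)]
H(X,Y) = 2.1066 nats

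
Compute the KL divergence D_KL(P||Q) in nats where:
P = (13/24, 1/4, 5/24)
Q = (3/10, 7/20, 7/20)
0.1279 nats

KL divergence: D_KL(P||Q) = Σ p(x) log(p(x)/q(x))

Computing term by term:
  x=0: 13/24 × log_e[(13/24)/(3/10)] = 13/24 × 0.5909 = 0.3201
  x=1: 1/4 × log_e[(1/4)/(7/20)] = 1/4 × -0.3365 = -0.0841
  x=2: 5/24 × log_e[(5/24)/(7/20)] = 5/24 × -0.5188 = -0.1081

D_KL(P||Q) = 0.1279 nats

Note: KL divergence is always non-negative and equals 0 iff P = Q.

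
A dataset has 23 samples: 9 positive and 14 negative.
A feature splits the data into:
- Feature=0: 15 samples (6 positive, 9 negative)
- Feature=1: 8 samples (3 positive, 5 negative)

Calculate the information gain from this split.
0.0004 bits

Information Gain = H(Y) - H(Y|Feature)

Before split:
P(positive) = 9/23 = 0.3913
H(Y) = 0.9656 bits

After split:
Feature=0: H = 0.9710 bits (weight = 15/23)
Feature=1: H = 0.9544 bits (weight = 8/23)
H(Y|Feature) = (15/23)×0.9710 + (8/23)×0.9544 = 0.9652 bits

Information Gain = 0.9656 - 0.9652 = 0.0004 bits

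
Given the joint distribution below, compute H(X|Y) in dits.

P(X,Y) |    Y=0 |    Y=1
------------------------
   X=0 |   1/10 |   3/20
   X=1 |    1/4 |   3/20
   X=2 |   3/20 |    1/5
0.4600 dits

Using the chain rule: H(X|Y) = H(X,Y) - H(Y)

First, compute H(X,Y) = 0.7611 dits

Marginal P(Y) = (1/2, 1/2)
H(Y) = 0.3010 dits

H(X|Y) = H(X,Y) - H(Y) = 0.7611 - 0.3010 = 0.4600 dits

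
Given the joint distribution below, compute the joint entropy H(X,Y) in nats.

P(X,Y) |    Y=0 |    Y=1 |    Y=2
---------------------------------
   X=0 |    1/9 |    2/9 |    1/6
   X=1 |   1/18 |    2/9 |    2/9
1.7061 nats

Joint entropy is H(X,Y) = -Σ_{x,y} p(x,y) log p(x,y).

Summing over all non-zero entries:
H(X,Y) = -[1/9·log_e(1/9) + 2/9·log_e(2/9) + 1/6·log_e(1/6) + 1/18·log_e(1/18) + 2/9·log_e(2/9) + 2/9·log_e(2/9)]
H(X,Y) = 1.7061 nats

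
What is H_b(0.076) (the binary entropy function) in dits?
0.1168 dits

The binary entropy function is:
H(p) = -p log(p) - (1-p) log(1-p)

H(0.076) = -0.076 × log_10(0.076) - 0.924 × log_10(0.924)
H(0.076) = 0.1168 dits

Note: Binary entropy is maximized at p=0.5 (H=1 bit) and minimized at p=0 or p=1 (H=0).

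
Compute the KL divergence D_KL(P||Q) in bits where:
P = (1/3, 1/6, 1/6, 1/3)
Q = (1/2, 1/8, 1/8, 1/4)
0.0817 bits

KL divergence: D_KL(P||Q) = Σ p(x) log(p(x)/q(x))

Computing term by term:
  x=0: 1/3 × log_2[(1/3)/(1/2)] = 1/3 × -0.5850 = -0.1950
  x=1: 1/6 × log_2[(1/6)/(1/8)] = 1/6 × 0.4150 = 0.0692
  x=2: 1/6 × log_2[(1/6)/(1/8)] = 1/6 × 0.4150 = 0.0692
  x=3: 1/3 × log_2[(1/3)/(1/4)] = 1/3 × 0.4150 = 0.1383

D_KL(P||Q) = 0.0817 bits

Note: KL divergence is always non-negative and equals 0 iff P = Q.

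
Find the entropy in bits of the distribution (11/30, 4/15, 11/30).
1.5700 bits

Shannon entropy is H(X) = -Σ p(x) log p(x).

For P = (11/30, 4/15, 11/30):
H = -11/30 × log_2(11/30) -4/15 × log_2(4/15) -11/30 × log_2(11/30)
H = 1.5700 bits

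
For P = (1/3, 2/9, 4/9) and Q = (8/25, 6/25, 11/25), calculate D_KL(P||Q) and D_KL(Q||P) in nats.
D_KL(P||Q) = 0.0010, D_KL(Q||P) = 0.0010

KL divergence is not symmetric: D_KL(P||Q) ≠ D_KL(Q||P) in general.

D_KL(P||Q) = 0.0010 nats
D_KL(Q||P) = 0.0010 nats

In this case they happen to be equal (to 4 decimal places).

This asymmetry is why KL divergence is not a true distance metric.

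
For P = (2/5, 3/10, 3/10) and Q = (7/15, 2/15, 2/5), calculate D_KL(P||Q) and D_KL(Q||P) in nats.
D_KL(P||Q) = 0.0953, D_KL(Q||P) = 0.0789

KL divergence is not symmetric: D_KL(P||Q) ≠ D_KL(Q||P) in general.

D_KL(P||Q) = 0.0953 nats
D_KL(Q||P) = 0.0789 nats

No, they are not equal!

This asymmetry is why KL divergence is not a true distance metric.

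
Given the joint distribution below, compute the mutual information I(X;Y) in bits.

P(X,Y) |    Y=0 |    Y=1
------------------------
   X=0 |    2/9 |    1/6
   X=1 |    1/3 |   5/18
0.0005 bits

Mutual information: I(X;Y) = H(X) + H(Y) - H(X,Y)

Marginals:
P(X) = (7/18, 11/18), H(X) = 0.9641 bits
P(Y) = (5/9, 4/9), H(Y) = 0.9911 bits

Joint entropy: H(X,Y) = 1.9547 bits

I(X;Y) = 0.9641 + 0.9911 - 1.9547 = 0.0005 bits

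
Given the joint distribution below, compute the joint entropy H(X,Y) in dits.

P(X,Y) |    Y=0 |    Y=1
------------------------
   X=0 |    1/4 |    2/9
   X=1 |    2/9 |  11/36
0.5982 dits

Joint entropy is H(X,Y) = -Σ_{x,y} p(x,y) log p(x,y).

Summing over all non-zero entries:
H(X,Y) = -[1/4·log_10(1/4) + 2/9·log_10(2/9) + 2/9·log_10(2/9) + 11/36·log_10(11/36)]
H(X,Y) = 0.5982 dits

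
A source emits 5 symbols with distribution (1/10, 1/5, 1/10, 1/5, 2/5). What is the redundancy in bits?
0.2000 bits

Redundancy measures how far a source is from maximum entropy:
R = H_max - H(X)

Maximum entropy for 5 symbols: H_max = log_2(5) = 2.3219 bits
Actual entropy: H(X) = 2.1219 bits
Redundancy: R = 2.3219 - 2.1219 = 0.2000 bits

This redundancy represents potential for compression: the source could be compressed by 0.2000 bits per symbol.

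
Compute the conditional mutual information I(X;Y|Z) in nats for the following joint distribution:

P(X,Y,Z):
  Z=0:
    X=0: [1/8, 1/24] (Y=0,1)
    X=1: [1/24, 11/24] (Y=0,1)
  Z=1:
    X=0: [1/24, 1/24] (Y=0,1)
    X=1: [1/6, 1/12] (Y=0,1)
0.1414 nats

Conditional mutual information: I(X;Y|Z) = H(X|Z) + H(Y|Z) - H(X,Y|Z)

H(Z) = 0.6365
H(X,Z) = 1.1988 → H(X|Z) = 0.5623
H(Y,Z) = 1.2319 → H(Y|Z) = 0.5954
H(X,Y,Z) = 1.6529 → H(X,Y|Z) = 1.0164

I(X;Y|Z) = 0.5623 + 0.5954 - 1.0164 = 0.1414 nats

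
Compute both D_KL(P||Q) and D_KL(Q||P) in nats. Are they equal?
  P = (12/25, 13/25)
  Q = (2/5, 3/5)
D_KL(P||Q) = 0.0131, D_KL(Q||P) = 0.0129

KL divergence is not symmetric: D_KL(P||Q) ≠ D_KL(Q||P) in general.

D_KL(P||Q) = 0.0131 nats
D_KL(Q||P) = 0.0129 nats

No, they are not equal!

This asymmetry is why KL divergence is not a true distance metric.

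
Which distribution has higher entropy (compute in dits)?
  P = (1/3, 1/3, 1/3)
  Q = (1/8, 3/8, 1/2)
P

Computing entropies in dits:
H(P) = 0.4771
H(Q) = 0.4231

Distribution P has higher entropy.

Intuition: The distribution closer to uniform (more spread out) has higher entropy.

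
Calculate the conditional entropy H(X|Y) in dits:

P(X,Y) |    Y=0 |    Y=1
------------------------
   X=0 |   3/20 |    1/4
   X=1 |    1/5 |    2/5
0.2919 dits

Using the chain rule: H(X|Y) = H(X,Y) - H(Y)

First, compute H(X,Y) = 0.5731 dits

Marginal P(Y) = (7/20, 13/20)
H(Y) = 0.2812 dits

H(X|Y) = H(X,Y) - H(Y) = 0.5731 - 0.2812 = 0.2919 dits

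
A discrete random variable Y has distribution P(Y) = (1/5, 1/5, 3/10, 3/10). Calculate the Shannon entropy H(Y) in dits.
0.5933 dits

Shannon entropy is H(X) = -Σ p(x) log p(x).

For P = (1/5, 1/5, 3/10, 3/10):
H = -1/5 × log_10(1/5) -1/5 × log_10(1/5) -3/10 × log_10(3/10) -3/10 × log_10(3/10)
H = 0.5933 dits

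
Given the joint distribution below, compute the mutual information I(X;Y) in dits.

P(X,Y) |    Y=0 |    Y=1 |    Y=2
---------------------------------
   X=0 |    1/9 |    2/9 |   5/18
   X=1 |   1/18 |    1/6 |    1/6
0.0011 dits

Mutual information: I(X;Y) = H(X) + H(Y) - H(X,Y)

Marginals:
P(X) = (11/18, 7/18), H(X) = 0.2902 dits
P(Y) = (1/6, 7/18, 4/9), H(Y) = 0.4457 dits

Joint entropy: H(X,Y) = 0.7348 dits

I(X;Y) = 0.2902 + 0.4457 - 0.7348 = 0.0011 dits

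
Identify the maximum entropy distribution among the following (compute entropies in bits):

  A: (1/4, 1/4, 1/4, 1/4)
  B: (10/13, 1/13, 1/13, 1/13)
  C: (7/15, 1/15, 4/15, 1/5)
A

For a discrete distribution over n outcomes, entropy is maximized by the uniform distribution.

Computing entropies:
H(A) = 2.0000 bits
H(B) = 1.1451 bits
H(C) = 1.7465 bits

The uniform distribution (where all probabilities equal 1/4) achieves the maximum entropy of log_2(4) = 2.0000 bits.

Distribution A has the highest entropy.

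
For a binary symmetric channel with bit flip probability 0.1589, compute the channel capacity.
0.3683 bits

For a binary symmetric channel (BSC) with error probability p:
Capacity C = 1 - H(p) bits per symbol

where H(p) = -p log₂(p) - (1-p) log₂(1-p) is the binary entropy function.

H(0.1589) = 0.6317 bits
C = 1 - 0.6317 = 0.3683 bits per symbol

This means we can reliably transmit up to 0.3683 bits of information per channel use.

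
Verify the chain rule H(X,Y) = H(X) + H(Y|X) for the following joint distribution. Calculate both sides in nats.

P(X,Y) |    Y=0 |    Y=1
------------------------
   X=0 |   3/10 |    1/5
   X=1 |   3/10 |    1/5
H(X,Y) = 1.3662, H(X) = 0.6931, H(Y|X) = 0.6730 (all in nats)

Chain rule: H(X,Y) = H(X) + H(Y|X)

Left side — joint entropy directly:
H(X,Y) = -Σ p(x,y) log p(x,y) = 1.3662 nats

Right side — compute H(Y|X) from the conditional distributions:
P(X) = (1/2, 1/2), so H(X) = 0.6931 nats
H(Y|X) = Σ_x P(X=x) · H(Y|X=x):
  P(Y|X=0) = (3/5, 2/5), H(Y|X=0) = 0.6730, weight P(X=0) = 1/2
  P(Y|X=1) = (3/5, 2/5), H(Y|X=1) = 0.6730, weight P(X=1) = 1/2
H(Y|X) = 0.6730 nats

H(X) + H(Y|X) = 0.6931 + 0.6730 = 1.3662 nats

Both sides equal 1.3662 nats. ✓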